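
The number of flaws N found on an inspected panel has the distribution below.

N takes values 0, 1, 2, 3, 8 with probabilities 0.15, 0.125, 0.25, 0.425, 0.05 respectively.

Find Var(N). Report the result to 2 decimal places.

2.86

E[N] = (0)(0.15) + (1)(0.125) + (2)(0.25) + (3)(0.425) + (8)(0.05) = 2.3
E[N²] = (0)²(0.15) + (1)²(0.125) + (2)²(0.25) + (3)²(0.425) + (8)²(0.05) = 8.15
Var(N) = E[N²] − (E[N])² = 8.15 − (2.3)² = 2.86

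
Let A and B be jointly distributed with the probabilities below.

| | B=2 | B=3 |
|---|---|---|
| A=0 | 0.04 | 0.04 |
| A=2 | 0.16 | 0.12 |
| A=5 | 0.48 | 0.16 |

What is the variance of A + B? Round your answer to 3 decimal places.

2.874

E[A] = 3.76,  E[B] = 2.32,  E[AB] = 8.56
Var(A) = 17.12 − (3.76)² = 2.9824;  Var(B) = 5.6 − (2.32)² = 0.2176
Cov(A,B) = 8.56 − (3.76)(2.32) = -0.1632
Var(A + B) = (1)²·2.9824 + (1)²·0.2176 + 2·(1)·(1)·-0.1632 = 2.8736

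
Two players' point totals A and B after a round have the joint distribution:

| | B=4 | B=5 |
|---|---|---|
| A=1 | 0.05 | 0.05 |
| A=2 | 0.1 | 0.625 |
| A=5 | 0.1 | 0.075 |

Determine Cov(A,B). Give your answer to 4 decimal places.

E[A] = 2.425,  E[B] = 4.75
E[AB] = 11.375
Cov(A,B) = E[AB] − E[A]E[B] = 11.375 − (2.425)(4.75) = -0.14375

-0.1438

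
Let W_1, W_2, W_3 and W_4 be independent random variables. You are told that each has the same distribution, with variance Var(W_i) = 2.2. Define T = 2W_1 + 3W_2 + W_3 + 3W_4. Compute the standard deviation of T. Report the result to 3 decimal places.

By independence, Var(T) = (2)²Var(W_1) + (3)²Var(W_2) + (1)²Var(W_3) + (3)²Var(W_4)
= (2)²·2.2 + (3)²·2.2 + (1)²·2.2 + (3)²·2.2 = 50.6
SD(T) = √50.6 ≈ 7.113

7.113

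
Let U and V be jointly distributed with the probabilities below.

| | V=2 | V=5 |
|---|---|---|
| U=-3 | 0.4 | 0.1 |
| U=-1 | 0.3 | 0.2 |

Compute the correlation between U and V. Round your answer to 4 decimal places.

E[U] = -2,  E[V] = 2.9
E[UV] = -5.5
Cov(U,V) = E[UV] − E[U]E[V] = -5.5 − (-2)(2.9) = 0.3
var(U) = 1,  var(V) = 1.89
ρ = 0.3 / √(1·1.89) ≈ 0.2182

0.2182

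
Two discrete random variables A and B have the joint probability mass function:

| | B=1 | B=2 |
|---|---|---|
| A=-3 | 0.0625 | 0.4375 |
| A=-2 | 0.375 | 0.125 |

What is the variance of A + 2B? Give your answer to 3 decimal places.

0.609

E[A] = -2.5,  E[B] = 1.5625,  E[AB] = -4.0625
Var(A) = 6.5 − (-2.5)² = 0.25;  Var(B) = 2.6875 − (1.5625)² = 0.24609375
cov(A,B) = -4.0625 − (-2.5)(1.5625) = -0.15625
Var(A + 2B) = (1)²·0.25 + (2)²·0.24609375 + 2·(1)·(2)·-0.15625 = 0.609375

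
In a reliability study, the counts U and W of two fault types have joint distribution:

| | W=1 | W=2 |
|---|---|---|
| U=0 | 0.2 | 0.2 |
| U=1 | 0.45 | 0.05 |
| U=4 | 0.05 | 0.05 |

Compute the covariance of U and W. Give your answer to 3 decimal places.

-0.020

E[U] = 0.9,  E[W] = 1.3
E[UW] = 1.15
Cov(U,W) = E[UW] − E[U]E[W] = 1.15 − (0.9)(1.3) = -0.02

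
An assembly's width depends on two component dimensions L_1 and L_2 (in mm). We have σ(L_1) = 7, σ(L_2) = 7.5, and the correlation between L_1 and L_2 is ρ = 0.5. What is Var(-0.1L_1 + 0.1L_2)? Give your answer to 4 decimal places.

Var(L_1) = (7)² = 49;  Var(L_2) = (7.5)² = 56.25
Cov(L_1,L_2) = ρ·σ(L_1)·σ(L_2) = 0.5·7·7.5 = 26.25
Var(-0.1L_1 + 0.1L_2) = (-0.1)²·Var(L_1) + (0.1)²·Var(L_2) + 2·(-0.1)·(0.1)·Cov(L_1,L_2)
= 0.01·49 + 0.01·56.25 + -0.02·26.25 = 0.5275

0.5275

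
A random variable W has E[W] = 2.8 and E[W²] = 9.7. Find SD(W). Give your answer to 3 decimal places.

Var(W) = 9.7 − (2.8)² = 1.86
SD(W) = √1.86 ≈ 1.364

1.364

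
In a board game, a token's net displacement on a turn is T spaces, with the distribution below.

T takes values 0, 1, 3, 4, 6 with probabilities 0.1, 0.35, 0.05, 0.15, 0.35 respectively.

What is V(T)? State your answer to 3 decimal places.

5.560

E[T] = (0)(0.1) + (1)(0.35) + (3)(0.05) + (4)(0.15) + (6)(0.35) = 3.2
E[T²] = (0)²(0.1) + (1)²(0.35) + (3)²(0.05) + (4)²(0.15) + (6)²(0.35) = 15.8
V(T) = E[T²] − (E[T])² = 15.8 − (3.2)² = 5.56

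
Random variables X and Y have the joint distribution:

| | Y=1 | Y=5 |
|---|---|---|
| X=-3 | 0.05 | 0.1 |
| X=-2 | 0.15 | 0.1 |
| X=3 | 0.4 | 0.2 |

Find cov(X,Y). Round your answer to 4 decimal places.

-0.9600

E[X] = 0.85,  E[Y] = 2.6
E[XY] = 1.25
cov(X,Y) = E[XY] − E[X]E[Y] = 1.25 − (0.85)(2.6) = -0.96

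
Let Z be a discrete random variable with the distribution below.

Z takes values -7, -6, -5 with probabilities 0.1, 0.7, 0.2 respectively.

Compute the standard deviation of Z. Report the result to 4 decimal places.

0.5385

E[Z] = (-7)(0.1) + (-6)(0.7) + (-5)(0.2) = -5.9
E[Z²] = (-7)²(0.1) + (-6)²(0.7) + (-5)²(0.2) = 35.1
V(Z) = E[Z²] − (E[Z])² = 35.1 − (-5.9)² = 0.29
σ(Z) = √0.29 ≈ 0.5385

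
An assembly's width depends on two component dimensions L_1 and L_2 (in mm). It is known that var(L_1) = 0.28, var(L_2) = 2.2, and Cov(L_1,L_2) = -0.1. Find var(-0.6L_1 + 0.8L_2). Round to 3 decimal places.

1.605

var(-0.6L_1 + 0.8L_2) = (-0.6)²·var(L_1) + (0.8)²·var(L_2) + 2·(-0.6)·(0.8)·Cov(L_1,L_2)
= 0.36·0.28 + 0.64·2.2 + -0.96·-0.1 = 1.6048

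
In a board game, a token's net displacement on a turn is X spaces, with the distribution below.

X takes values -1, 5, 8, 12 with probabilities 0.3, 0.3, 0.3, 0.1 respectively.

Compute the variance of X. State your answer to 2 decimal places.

18.36

E[X] = (-1)(0.3) + (5)(0.3) + (8)(0.3) + (12)(0.1) = 4.8
E[X²] = (-1)²(0.3) + (5)²(0.3) + (8)²(0.3) + (12)²(0.1) = 41.4
Var(X) = E[X²] − (E[X])² = 41.4 − (4.8)² = 18.36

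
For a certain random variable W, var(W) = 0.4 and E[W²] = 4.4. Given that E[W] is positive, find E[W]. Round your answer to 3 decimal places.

(E[W])² = E[W²] − var(W) = 4.4 − 0.4 = 4
E[W] = √4 = 2

2.000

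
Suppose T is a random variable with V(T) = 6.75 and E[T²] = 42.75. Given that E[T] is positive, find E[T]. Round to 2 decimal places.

6.00

(E[T])² = E[T²] − V(T) = 42.75 − 6.75 = 36
E[T] = √36 = 6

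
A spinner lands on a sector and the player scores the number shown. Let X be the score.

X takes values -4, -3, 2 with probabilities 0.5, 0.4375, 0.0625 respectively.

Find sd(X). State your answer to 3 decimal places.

1.424

E[X] = (-4)(0.5) + (-3)(0.4375) + (2)(0.0625) = -3.1875
E[X²] = (-4)²(0.5) + (-3)²(0.4375) + (2)²(0.0625) = 12.1875
var(X) = E[X²] − (E[X])² = 12.1875 − (-3.1875)² = 2.02734375
sd(X) = √2.02734375 ≈ 1.424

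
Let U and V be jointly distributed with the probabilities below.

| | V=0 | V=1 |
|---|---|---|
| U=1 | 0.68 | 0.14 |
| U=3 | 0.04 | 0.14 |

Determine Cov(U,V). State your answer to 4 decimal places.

E[U] = 1.36,  E[V] = 0.28
E[UV] = 0.56
Cov(U,V) = E[UV] − E[U]E[V] = 0.56 − (1.36)(0.28) = 0.1792

0.1792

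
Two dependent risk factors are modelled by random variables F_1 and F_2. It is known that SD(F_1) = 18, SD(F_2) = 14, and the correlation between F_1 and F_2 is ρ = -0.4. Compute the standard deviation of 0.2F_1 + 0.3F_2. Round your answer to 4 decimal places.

4.3016

V(F_1) = (18)² = 324;  V(F_2) = (14)² = 196
Cov(F_1,F_2) = ρ·SD(F_1)·SD(F_2) = -0.4·18·14 = -100.8
V(0.2F_1 + 0.3F_2) = (0.2)²·V(F_1) + (0.3)²·V(F_2) + 2·(0.2)·(0.3)·Cov(F_1,F_2)
= 0.04·324 + 0.09·196 + 0.12·-100.8 = 18.504
SD(0.2F_1 + 0.3F_2) = √18.504 ≈ 4.3016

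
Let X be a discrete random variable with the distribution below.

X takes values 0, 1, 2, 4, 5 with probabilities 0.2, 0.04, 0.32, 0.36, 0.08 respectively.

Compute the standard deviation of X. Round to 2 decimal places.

E[X] = (0)(0.2) + (1)(0.04) + (2)(0.32) + (4)(0.36) + (5)(0.08) = 2.52
E[X²] = (0)²(0.2) + (1)²(0.04) + (2)²(0.32) + (4)²(0.36) + (5)²(0.08) = 9.08
var(X) = E[X²] − (E[X])² = 9.08 − (2.52)² = 2.7296
SD(X) = √2.7296 ≈ 1.65

1.65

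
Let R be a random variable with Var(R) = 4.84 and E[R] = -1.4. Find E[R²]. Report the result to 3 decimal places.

E[R²] = Var(R) + (E[R])² = 4.84 + (-1.4)² = 6.8

6.800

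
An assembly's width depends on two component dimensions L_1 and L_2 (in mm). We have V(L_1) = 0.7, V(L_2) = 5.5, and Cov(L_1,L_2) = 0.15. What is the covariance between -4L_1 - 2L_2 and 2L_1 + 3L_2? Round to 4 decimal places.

Cov(-4L_1 - 2L_2, 2L_1 + 3L_2) = (-4)(2)V(L_1) + (-2)(3)V(L_2) + [(-4)(3) + (-2)(2)]Cov(L_1,L_2)
= -8·0.7 + -6·5.5 + -16·0.15 = -41

-41.0000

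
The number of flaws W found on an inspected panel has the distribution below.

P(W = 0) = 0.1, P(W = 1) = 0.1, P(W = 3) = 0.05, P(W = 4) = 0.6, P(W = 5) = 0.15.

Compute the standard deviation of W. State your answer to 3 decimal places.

1.530

E[W] = (0)(0.1) + (1)(0.1) + (3)(0.05) + (4)(0.6) + (5)(0.15) = 3.4
E[W²] = (0)²(0.1) + (1)²(0.1) + (3)²(0.05) + (4)²(0.6) + (5)²(0.15) = 13.9
Var(W) = E[W²] − (E[W])² = 13.9 − (3.4)² = 2.34
SD(W) = √2.34 ≈ 1.530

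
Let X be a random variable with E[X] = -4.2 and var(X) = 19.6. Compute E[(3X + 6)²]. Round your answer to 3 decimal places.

E[3X + 6] = 3·-4.2 + 6 = -6.6
var(3X + 6) = (3)²·19.6 = 176.4
E[(3X + 6)²] = var((3X + 6)) + (E[(3X + 6)])² = 176.4 + (-6.6)² = 219.96

219.960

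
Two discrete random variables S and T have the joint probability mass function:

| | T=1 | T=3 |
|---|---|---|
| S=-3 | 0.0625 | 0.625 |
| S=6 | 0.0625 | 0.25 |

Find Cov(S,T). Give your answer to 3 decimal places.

E[S] = -0.1875,  E[T] = 2.75
E[ST] = -0.9375
Cov(S,T) = E[ST] − E[S]E[T] = -0.9375 − (-0.1875)(2.75) = -0.421875

-0.422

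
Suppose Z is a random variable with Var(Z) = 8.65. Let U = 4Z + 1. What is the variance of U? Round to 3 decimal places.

Var(4Z + 1) = (4)²·Var(Z) = 16·8.65 = 138.4

138.400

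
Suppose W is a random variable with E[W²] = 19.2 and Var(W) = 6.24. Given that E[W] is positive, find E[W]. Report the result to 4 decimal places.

3.6000

(E[W])² = E[W²] − Var(W) = 19.2 − 6.24 = 12.96
E[W] = √12.96 = 3.6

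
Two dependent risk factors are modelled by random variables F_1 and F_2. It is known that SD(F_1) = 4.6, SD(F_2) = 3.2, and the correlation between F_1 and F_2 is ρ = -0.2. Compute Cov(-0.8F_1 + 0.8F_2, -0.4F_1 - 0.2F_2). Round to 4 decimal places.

Var(F_1) = (4.6)² = 21.16;  Var(F_2) = (3.2)² = 10.24
Cov(F_1,F_2) = ρ·SD(F_1)·SD(F_2) = -0.2·4.6·3.2 = -2.944
Cov(-0.8F_1 + 0.8F_2, -0.4F_1 - 0.2F_2) = (-0.8)(-0.4)Var(F_1) + (0.8)(-0.2)Var(F_2) + [(-0.8)(-0.2) + (0.8)(-0.4)]Cov(F_1,F_2)
= 0.32·21.16 + -0.16·10.24 + -0.16·-2.944 = 5.60384

5.6038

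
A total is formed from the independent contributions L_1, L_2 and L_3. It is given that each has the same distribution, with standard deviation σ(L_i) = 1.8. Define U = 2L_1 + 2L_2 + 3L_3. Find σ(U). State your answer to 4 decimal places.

var(L_i) = (1.8)² = 3.24
By independence, var(U) = (2)²var(L_1) + (2)²var(L_2) + (3)²var(L_3)
= (2)²·3.24 + (2)²·3.24 + (3)²·3.24 = 55.08
σ(U) = √55.08 ≈ 7.4216

7.4216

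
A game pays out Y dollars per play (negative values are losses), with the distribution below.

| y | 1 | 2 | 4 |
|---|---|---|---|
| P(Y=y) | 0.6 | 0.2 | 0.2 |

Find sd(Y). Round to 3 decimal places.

E[Y] = (1)(0.6) + (2)(0.2) + (4)(0.2) = 1.8
E[Y²] = (1)²(0.6) + (2)²(0.2) + (4)²(0.2) = 4.6
var(Y) = E[Y²] − (E[Y])² = 4.6 − (1.8)² = 1.36
sd(Y) = √1.36 ≈ 1.166

1.166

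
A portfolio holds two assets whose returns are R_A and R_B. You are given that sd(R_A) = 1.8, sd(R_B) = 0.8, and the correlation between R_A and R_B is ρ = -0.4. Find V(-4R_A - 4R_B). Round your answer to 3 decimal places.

43.648

V(R_A) = (1.8)² = 3.24;  V(R_B) = (0.8)² = 0.64
Cov(R_A,R_B) = ρ·sd(R_A)·sd(R_B) = -0.4·1.8·0.8 = -0.576
V(-4R_A - 4R_B) = (-4)²·V(R_A) + (-4)²·V(R_B) + 2·(-4)·(-4)·Cov(R_A,R_B)
= 16·3.24 + 16·0.64 + 32·-0.576 = 43.648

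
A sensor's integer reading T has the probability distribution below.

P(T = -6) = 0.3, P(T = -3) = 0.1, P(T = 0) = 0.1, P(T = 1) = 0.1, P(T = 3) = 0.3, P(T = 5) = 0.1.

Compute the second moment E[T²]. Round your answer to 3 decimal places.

17.000

E[T²] = (-6)²(0.3) + (-3)²(0.1) + (0)²(0.1) + (1)²(0.1) + (3)²(0.3) + (5)²(0.1) = 17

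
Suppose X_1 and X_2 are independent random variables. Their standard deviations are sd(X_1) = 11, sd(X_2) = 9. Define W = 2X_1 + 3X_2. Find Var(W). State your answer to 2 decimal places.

Var(X_1) = 121, Var(X_2) = 81
By independence, Var(W) = (2)²Var(X_1) + (3)²Var(X_2)
= (2)²·121 + (3)²·81 = 1213

1213.00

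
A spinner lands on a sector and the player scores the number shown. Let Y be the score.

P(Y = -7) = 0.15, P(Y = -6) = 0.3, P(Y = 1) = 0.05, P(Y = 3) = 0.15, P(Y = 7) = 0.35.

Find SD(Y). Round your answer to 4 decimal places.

6.0572

E[Y] = (-7)(0.15) + (-6)(0.3) + (1)(0.05) + (3)(0.15) + (7)(0.35) = 0.1
E[Y²] = (-7)²(0.15) + (-6)²(0.3) + (1)²(0.05) + (3)²(0.15) + (7)²(0.35) = 36.7
var(Y) = E[Y²] − (E[Y])² = 36.7 − (0.1)² = 36.69
SD(Y) = √36.69 ≈ 6.0572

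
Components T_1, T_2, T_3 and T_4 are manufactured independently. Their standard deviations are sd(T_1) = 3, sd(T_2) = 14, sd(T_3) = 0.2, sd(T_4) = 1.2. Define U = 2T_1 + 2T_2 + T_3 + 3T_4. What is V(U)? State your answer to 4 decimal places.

V(T_1) = 9, V(T_2) = 196, V(T_3) = 0.04, V(T_4) = 1.44
By independence, V(U) = (2)²V(T_1) + (2)²V(T_2) + (1)²V(T_3) + (3)²V(T_4)
= (2)²·9 + (2)²·196 + (1)²·0.04 + (3)²·1.44 = 833

833.0000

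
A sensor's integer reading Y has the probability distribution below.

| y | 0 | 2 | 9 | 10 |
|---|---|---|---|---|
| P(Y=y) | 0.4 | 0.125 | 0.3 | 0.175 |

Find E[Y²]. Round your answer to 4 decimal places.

E[Y²] = (0)²(0.4) + (2)²(0.125) + (9)²(0.3) + (10)²(0.175) = 42.3

42.3000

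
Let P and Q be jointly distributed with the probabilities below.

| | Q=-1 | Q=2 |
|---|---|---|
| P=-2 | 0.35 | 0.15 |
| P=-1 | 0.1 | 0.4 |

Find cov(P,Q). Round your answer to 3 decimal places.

E[P] = -1.5,  E[Q] = 0.65
E[PQ] = -0.6
cov(P,Q) = E[PQ] − E[P]E[Q] = -0.6 − (-1.5)(0.65) = 0.375

0.375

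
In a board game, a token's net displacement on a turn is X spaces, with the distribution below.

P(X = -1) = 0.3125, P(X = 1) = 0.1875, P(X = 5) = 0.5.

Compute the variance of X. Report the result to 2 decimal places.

7.36

E[X] = (-1)(0.3125) + (1)(0.1875) + (5)(0.5) = 2.375
E[X²] = (-1)²(0.3125) + (1)²(0.1875) + (5)²(0.5) = 13
V(X) = E[X²] − (E[X])² = 13 − (2.375)² = 7.359375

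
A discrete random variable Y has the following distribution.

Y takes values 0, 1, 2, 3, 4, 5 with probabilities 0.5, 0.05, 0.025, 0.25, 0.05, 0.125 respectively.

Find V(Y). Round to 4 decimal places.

3.5194

E[Y] = (0)(0.5) + (1)(0.05) + (2)(0.025) + (3)(0.25) + (4)(0.05) + (5)(0.125) = 1.675
E[Y²] = (0)²(0.5) + (1)²(0.05) + (2)²(0.025) + (3)²(0.25) + (4)²(0.05) + (5)²(0.125) = 6.325
V(Y) = E[Y²] − (E[Y])² = 6.325 − (1.675)² = 3.519375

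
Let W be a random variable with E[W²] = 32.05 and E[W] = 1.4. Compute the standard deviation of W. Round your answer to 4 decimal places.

5.4854

V(W) = 32.05 − (1.4)² = 30.09
SD(W) = √30.09 ≈ 5.4854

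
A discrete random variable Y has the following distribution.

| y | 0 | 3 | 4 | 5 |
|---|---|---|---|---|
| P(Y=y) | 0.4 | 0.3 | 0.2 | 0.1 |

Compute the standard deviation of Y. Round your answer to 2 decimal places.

E[Y] = (0)(0.4) + (3)(0.3) + (4)(0.2) + (5)(0.1) = 2.2
E[Y²] = (0)²(0.4) + (3)²(0.3) + (4)²(0.2) + (5)²(0.1) = 8.4
Var(Y) = E[Y²] − (E[Y])² = 8.4 − (2.2)² = 3.56
SD(Y) = √3.56 ≈ 1.89

1.89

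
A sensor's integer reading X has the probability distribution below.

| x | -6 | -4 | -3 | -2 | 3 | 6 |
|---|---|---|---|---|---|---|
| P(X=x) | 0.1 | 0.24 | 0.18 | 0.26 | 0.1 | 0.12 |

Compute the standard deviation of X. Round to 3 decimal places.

3.572

E[X] = (-6)(0.1) + (-4)(0.24) + (-3)(0.18) + (-2)(0.26) + (3)(0.1) + (6)(0.12) = -1.6
E[X²] = (-6)²(0.1) + (-4)²(0.24) + (-3)²(0.18) + (-2)²(0.26) + (3)²(0.1) + (6)²(0.12) = 15.32
V(X) = E[X²] − (E[X])² = 15.32 − (-1.6)² = 12.76
SD(X) = √12.76 ≈ 3.572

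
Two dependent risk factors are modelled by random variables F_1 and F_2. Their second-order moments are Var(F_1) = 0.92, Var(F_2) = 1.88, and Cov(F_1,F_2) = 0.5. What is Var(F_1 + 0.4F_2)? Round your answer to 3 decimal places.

1.621

Var(F_1 + 0.4F_2) = (1)²·Var(F_1) + (0.4)²·Var(F_2) + 2·(1)·(0.4)·Cov(F_1,F_2)
= 1·0.92 + 0.16·1.88 + 0.8·0.5 = 1.6208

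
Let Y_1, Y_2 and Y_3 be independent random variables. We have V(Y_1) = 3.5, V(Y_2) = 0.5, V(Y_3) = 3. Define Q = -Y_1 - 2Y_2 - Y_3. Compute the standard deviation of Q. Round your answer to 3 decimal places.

2.915

By independence, V(Q) = (-1)²V(Y_1) + (-2)²V(Y_2) + (-1)²V(Y_3)
= (-1)²·3.5 + (-2)²·0.5 + (-1)²·3 = 8.5
sd(Q) = √8.5 ≈ 2.915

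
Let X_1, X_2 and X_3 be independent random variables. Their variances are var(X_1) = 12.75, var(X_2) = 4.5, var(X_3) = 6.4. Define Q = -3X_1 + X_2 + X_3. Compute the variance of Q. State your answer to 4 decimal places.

By independence, var(Q) = (-3)²var(X_1) + (1)²var(X_2) + (1)²var(X_3)
= (-3)²·12.75 + (1)²·4.5 + (1)²·6.4 = 125.65

125.6500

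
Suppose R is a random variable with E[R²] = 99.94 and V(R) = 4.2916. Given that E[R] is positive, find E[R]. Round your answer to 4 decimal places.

(E[R])² = E[R²] − V(R) = 99.94 − 4.2916 = 95.6484
E[R] = √95.6484 = 9.78

9.7800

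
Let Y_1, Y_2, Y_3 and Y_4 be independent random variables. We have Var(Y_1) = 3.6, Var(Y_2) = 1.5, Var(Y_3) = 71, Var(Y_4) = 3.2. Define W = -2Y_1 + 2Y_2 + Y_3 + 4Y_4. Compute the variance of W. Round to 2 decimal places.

142.60

By independence, Var(W) = (-2)²Var(Y_1) + (2)²Var(Y_2) + (1)²Var(Y_3) + (4)²Var(Y_4)
= (-2)²·3.6 + (2)²·1.5 + (1)²·71 + (4)²·3.2 = 142.6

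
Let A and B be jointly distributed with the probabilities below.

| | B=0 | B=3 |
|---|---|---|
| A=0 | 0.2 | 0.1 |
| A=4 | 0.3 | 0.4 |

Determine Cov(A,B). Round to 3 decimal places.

0.600

E[A] = 2.8,  E[B] = 1.5
E[AB] = 4.8
Cov(A,B) = E[AB] − E[A]E[B] = 4.8 − (2.8)(1.5) = 0.6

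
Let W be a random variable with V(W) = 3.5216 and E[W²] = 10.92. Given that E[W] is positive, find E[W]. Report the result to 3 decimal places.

2.720

(E[W])² = E[W²] − V(W) = 10.92 − 3.5216 = 7.3984
E[W] = √7.3984 = 2.72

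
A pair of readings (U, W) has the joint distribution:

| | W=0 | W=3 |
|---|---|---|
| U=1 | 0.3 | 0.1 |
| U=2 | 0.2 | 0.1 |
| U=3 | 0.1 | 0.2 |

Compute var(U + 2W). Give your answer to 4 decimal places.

E[U] = 1.9,  E[W] = 1.2,  E[UW] = 2.7
var(U) = 4.3 − (1.9)² = 0.69;  var(W) = 3.6 − (1.2)² = 2.16
Cov(U,W) = 2.7 − (1.9)(1.2) = 0.42
var(U + 2W) = (1)²·0.69 + (2)²·2.16 + 2·(1)·(2)·0.42 = 11.01

11.0100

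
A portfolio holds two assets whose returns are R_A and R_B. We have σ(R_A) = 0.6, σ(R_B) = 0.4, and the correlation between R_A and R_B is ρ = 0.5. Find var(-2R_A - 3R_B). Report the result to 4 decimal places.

var(R_A) = (0.6)² = 0.36;  var(R_B) = (0.4)² = 0.16
cov(R_A,R_B) = ρ·σ(R_A)·σ(R_B) = 0.5·0.6·0.4 = 0.12
var(-2R_A - 3R_B) = (-2)²·var(R_A) + (-3)²·var(R_B) + 2·(-2)·(-3)·cov(R_A,R_B)
= 4·0.36 + 9·0.16 + 12·0.12 = 4.32

4.3200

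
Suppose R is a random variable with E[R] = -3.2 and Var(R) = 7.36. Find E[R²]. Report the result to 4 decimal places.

17.6000

E[R²] = Var(R) + (E[R])² = 7.36 + (-3.2)² = 17.6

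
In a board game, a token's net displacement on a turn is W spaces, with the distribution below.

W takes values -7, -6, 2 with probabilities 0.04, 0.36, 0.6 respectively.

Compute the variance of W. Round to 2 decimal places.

E[W] = (-7)(0.04) + (-6)(0.36) + (2)(0.6) = -1.24
E[W²] = (-7)²(0.04) + (-6)²(0.36) + (2)²(0.6) = 17.32
V(W) = E[W²] − (E[W])² = 17.32 − (-1.24)² = 15.7824

15.78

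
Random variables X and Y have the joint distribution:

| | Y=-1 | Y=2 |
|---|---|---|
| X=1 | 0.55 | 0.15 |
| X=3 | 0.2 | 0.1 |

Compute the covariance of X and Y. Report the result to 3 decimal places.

E[X] = 1.6,  E[Y] = -0.25
E[XY] = -0.25
cov(X,Y) = E[XY] − E[X]E[Y] = -0.25 − (1.6)(-0.25) = 0.15

0.150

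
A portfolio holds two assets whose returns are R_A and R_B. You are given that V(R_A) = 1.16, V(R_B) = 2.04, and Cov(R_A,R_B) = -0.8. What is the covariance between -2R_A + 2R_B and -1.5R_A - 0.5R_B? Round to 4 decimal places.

3.0400

Cov(-2R_A + 2R_B, -1.5R_A - 0.5R_B) = (-2)(-1.5)V(R_A) + (2)(-0.5)V(R_B) + [(-2)(-0.5) + (2)(-1.5)]Cov(R_A,R_B)
= 3·1.16 + -1·2.04 + -2·-0.8 = 3.04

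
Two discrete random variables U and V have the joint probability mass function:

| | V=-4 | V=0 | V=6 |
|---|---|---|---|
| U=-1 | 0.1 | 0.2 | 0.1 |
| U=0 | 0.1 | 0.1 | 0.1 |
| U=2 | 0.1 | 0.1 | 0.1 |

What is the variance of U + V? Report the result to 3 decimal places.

16.960

E[U] = 0.2,  E[V] = 0.6,  E[UV] = 0.2
Var(U) = 1.6 − (0.2)² = 1.56;  Var(V) = 15.6 − (0.6)² = 15.24
Cov(U,V) = 0.2 − (0.2)(0.6) = 0.08
Var(U + V) = (1)²·1.56 + (1)²·15.24 + 2·(1)·(1)·0.08 = 16.96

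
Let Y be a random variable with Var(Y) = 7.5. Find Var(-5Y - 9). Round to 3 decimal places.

Var(-5Y - 9) = (-5)²·Var(Y) = 25·7.5 = 187.5

187.500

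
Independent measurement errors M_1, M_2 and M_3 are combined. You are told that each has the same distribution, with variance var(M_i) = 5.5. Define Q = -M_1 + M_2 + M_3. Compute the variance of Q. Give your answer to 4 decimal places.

16.5000

By independence, var(Q) = (-1)²var(M_1) + (1)²var(M_2) + (1)²var(M_3)
= (-1)²·5.5 + (1)²·5.5 + (1)²·5.5 = 16.5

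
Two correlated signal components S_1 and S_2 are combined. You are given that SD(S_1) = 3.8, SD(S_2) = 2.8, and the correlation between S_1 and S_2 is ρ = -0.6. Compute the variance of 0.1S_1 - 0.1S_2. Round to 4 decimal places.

0.3505

Var(S_1) = (3.8)² = 14.44;  Var(S_2) = (2.8)² = 7.84
Cov(S_1,S_2) = ρ·SD(S_1)·SD(S_2) = -0.6·3.8·2.8 = -6.384
Var(0.1S_1 - 0.1S_2) = (0.1)²·Var(S_1) + (-0.1)²·Var(S_2) + 2·(0.1)·(-0.1)·Cov(S_1,S_2)
= 0.01·14.44 + 0.01·7.84 + -0.02·-6.384 = 0.35048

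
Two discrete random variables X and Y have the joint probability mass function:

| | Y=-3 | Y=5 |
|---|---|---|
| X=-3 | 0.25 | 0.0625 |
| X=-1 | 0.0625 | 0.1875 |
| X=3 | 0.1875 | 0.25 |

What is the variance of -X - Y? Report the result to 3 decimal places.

E[X] = 0.125,  E[Y] = 1,  E[XY] = 2.625
V(X) = 7 − (0.125)² = 6.984375;  V(Y) = 17 − (1)² = 16
Cov(X,Y) = 2.625 − (0.125)(1) = 2.5
V(-X - Y) = (-1)²·6.984375 + (-1)²·16 + 2·(-1)·(-1)·2.5 = 27.984375

27.984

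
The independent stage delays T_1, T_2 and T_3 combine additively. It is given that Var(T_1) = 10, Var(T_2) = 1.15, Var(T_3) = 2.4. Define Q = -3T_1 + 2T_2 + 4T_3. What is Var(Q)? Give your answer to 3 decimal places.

By independence, Var(Q) = (-3)²Var(T_1) + (2)²Var(T_2) + (4)²Var(T_3)
= (-3)²·10 + (2)²·1.15 + (4)²·2.4 = 133

133.000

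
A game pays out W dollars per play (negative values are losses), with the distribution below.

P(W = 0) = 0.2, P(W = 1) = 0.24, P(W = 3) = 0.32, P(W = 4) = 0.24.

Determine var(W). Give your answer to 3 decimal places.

2.294

E[W] = (0)(0.2) + (1)(0.24) + (3)(0.32) + (4)(0.24) = 2.16
E[W²] = (0)²(0.2) + (1)²(0.24) + (3)²(0.32) + (4)²(0.24) = 6.96
var(W) = E[W²] − (E[W])² = 6.96 − (2.16)² = 2.2944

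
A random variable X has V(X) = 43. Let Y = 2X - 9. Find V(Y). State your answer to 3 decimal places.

172.000

V(2X - 9) = (2)²·V(X) = 4·43 = 172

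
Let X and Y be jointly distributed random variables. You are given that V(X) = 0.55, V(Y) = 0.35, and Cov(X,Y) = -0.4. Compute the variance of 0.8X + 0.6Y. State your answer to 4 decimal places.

0.0940

V(0.8X + 0.6Y) = (0.8)²·V(X) + (0.6)²·V(Y) + 2·(0.8)·(0.6)·Cov(X,Y)
= 0.64·0.55 + 0.36·0.35 + 0.96·-0.4 = 0.094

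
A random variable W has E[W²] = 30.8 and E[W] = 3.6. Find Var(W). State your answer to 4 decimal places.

Var(W) = 30.8 − (3.6)² = 17.84

17.8400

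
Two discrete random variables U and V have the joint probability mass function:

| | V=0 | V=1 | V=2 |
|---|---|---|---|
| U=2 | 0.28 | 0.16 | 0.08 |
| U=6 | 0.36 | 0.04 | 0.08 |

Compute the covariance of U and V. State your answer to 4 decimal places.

-0.1984

E[U] = 3.92,  E[V] = 0.52
E[UV] = 1.84
cov(U,V) = E[UV] − E[U]E[V] = 1.84 − (3.92)(0.52) = -0.1984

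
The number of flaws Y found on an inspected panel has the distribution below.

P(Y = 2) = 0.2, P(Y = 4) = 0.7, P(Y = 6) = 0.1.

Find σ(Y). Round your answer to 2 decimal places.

1.08

E[Y] = (2)(0.2) + (4)(0.7) + (6)(0.1) = 3.8
E[Y²] = (2)²(0.2) + (4)²(0.7) + (6)²(0.1) = 15.6
V(Y) = E[Y²] − (E[Y])² = 15.6 − (3.8)² = 1.16
σ(Y) = √1.16 ≈ 1.08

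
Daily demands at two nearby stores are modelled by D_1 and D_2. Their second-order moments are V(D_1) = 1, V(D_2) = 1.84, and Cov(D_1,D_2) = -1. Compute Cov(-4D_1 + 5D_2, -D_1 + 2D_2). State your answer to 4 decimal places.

35.4000

Cov(-4D_1 + 5D_2, -D_1 + 2D_2) = (-4)(-1)V(D_1) + (5)(2)V(D_2) + [(-4)(2) + (5)(-1)]Cov(D_1,D_2)
= 4·1 + 10·1.84 + -13·-1 = 35.4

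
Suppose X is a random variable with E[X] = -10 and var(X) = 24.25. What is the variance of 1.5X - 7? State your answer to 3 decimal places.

var(1.5X - 7) = (1.5)²·var(X) = 2.25·24.25 = 54.5625

54.563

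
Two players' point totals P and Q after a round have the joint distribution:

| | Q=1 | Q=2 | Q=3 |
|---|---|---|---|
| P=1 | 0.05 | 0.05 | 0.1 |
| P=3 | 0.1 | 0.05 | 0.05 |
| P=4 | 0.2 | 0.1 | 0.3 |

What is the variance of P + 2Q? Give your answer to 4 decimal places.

E[P] = 3.2,  E[Q] = 2.1,  E[PQ] = 6.7
Var(P) = 11.6 − (3.2)² = 1.36;  Var(Q) = 5.2 − (2.1)² = 0.79
cov(P,Q) = 6.7 − (3.2)(2.1) = -0.02
Var(P + 2Q) = (1)²·1.36 + (2)²·0.79 + 2·(1)·(2)·-0.02 = 4.44

4.4400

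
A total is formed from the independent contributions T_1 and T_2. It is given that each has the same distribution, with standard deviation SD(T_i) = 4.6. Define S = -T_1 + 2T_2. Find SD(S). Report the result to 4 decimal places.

Var(T_i) = (4.6)² = 21.16
By independence, Var(S) = (-1)²Var(T_1) + (2)²Var(T_2)
= (-1)²·21.16 + (2)²·21.16 = 105.8
SD(S) = √105.8 ≈ 10.2859

10.2859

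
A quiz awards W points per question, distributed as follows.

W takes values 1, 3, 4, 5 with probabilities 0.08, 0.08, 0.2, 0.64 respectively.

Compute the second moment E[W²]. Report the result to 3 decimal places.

20.000

E[W²] = (1)²(0.08) + (3)²(0.08) + (4)²(0.2) + (5)²(0.64) = 20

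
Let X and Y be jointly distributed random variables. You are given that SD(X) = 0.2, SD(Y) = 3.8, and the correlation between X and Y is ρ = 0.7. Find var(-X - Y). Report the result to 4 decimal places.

15.5440

var(X) = (0.2)² = 0.04;  var(Y) = (3.8)² = 14.44
Cov(X,Y) = ρ·SD(X)·SD(Y) = 0.7·0.2·3.8 = 0.532
var(-X - Y) = (-1)²·var(X) + (-1)²·var(Y) + 2·(-1)·(-1)·Cov(X,Y)
= 1·0.04 + 1·14.44 + 2·0.532 = 15.544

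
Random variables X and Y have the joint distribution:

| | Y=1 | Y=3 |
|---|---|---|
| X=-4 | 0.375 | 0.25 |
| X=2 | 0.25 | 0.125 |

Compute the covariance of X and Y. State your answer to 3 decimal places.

E[X] = -1.75,  E[Y] = 1.75
E[XY] = -3.25
Cov(X,Y) = E[XY] − E[X]E[Y] = -3.25 − (-1.75)(1.75) = -0.1875

-0.188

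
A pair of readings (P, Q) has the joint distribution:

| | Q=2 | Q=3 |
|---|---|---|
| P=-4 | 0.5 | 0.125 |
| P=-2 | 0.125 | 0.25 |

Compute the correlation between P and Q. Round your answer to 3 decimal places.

0.467

E[P] = -3.25,  E[Q] = 2.375
E[PQ] = -7.5
Cov(P,Q) = E[PQ] − E[P]E[Q] = -7.5 − (-3.25)(2.375) = 0.21875
var(P) = 0.9375,  var(Q) = 0.234375
ρ = 0.21875 / √(0.9375·0.234375) ≈ 0.467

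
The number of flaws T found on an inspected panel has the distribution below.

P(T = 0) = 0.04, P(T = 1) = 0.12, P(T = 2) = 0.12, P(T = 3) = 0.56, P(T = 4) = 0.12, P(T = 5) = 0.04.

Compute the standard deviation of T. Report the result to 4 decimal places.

E[T] = (0)(0.04) + (1)(0.12) + (2)(0.12) + (3)(0.56) + (4)(0.12) + (5)(0.04) = 2.72
E[T²] = (0)²(0.04) + (1)²(0.12) + (2)²(0.12) + (3)²(0.56) + (4)²(0.12) + (5)²(0.04) = 8.56
V(T) = E[T²] − (E[T])² = 8.56 − (2.72)² = 1.1616
sd(T) = √1.1616 ≈ 1.0778

1.0778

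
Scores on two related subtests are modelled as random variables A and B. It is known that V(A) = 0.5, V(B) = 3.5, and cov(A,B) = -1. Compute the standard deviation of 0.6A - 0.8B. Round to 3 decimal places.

V(0.6A - 0.8B) = (0.6)²·V(A) + (-0.8)²·V(B) + 2·(0.6)·(-0.8)·cov(A,B)
= 0.36·0.5 + 0.64·3.5 + -0.96·-1 = 3.38
SD(0.6A - 0.8B) = √3.38 ≈ 1.838

1.838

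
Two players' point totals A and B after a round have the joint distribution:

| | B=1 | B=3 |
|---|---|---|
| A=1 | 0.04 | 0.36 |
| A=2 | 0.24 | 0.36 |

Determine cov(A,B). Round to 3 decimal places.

E[A] = 1.6,  E[B] = 2.44
E[AB] = 3.76
cov(A,B) = E[AB] − E[A]E[B] = 3.76 − (1.6)(2.44) = -0.144

-0.144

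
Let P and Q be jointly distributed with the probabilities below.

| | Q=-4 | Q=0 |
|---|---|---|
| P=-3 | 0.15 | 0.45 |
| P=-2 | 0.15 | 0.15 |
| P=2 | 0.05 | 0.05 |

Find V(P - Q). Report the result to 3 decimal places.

E[P] = -2.2,  E[Q] = -1.4,  E[PQ] = 2.6
V(P) = 7 − (-2.2)² = 2.16;  V(Q) = 5.6 − (-1.4)² = 3.64
Cov(P,Q) = 2.6 − (-2.2)(-1.4) = -0.48
V(P - Q) = (1)²·2.16 + (-1)²·3.64 + 2·(1)·(-1)·-0.48 = 6.76

6.760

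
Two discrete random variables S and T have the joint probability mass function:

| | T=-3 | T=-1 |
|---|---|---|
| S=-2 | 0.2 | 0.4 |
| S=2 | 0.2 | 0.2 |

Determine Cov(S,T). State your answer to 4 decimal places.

E[S] = -0.4,  E[T] = -1.8
E[ST] = 0.4
Cov(S,T) = E[ST] − E[S]E[T] = 0.4 − (-0.4)(-1.8) = -0.32

-0.3200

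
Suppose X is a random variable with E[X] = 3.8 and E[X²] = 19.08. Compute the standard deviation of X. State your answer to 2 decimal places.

Var(X) = 19.08 − (3.8)² = 4.64
σ(X) = √4.64 ≈ 2.15

2.15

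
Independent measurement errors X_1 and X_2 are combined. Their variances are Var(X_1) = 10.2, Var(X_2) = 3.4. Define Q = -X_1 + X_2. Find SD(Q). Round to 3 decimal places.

3.688

By independence, Var(Q) = (-1)²Var(X_1) + (1)²Var(X_2)
= (-1)²·10.2 + (1)²·3.4 = 13.6
SD(Q) = √13.6 ≈ 3.688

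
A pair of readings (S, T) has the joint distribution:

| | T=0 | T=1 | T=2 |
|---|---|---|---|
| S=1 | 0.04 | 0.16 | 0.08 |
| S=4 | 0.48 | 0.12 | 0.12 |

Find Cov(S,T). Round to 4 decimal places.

E[S] = 3.16,  E[T] = 0.68
E[ST] = 1.76
Cov(S,T) = E[ST] − E[S]E[T] = 1.76 − (3.16)(0.68) = -0.3888

-0.3888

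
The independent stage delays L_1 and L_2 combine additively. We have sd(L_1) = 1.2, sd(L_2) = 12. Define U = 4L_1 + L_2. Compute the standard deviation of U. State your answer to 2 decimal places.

12.92

Var(L_1) = 1.44, Var(L_2) = 144
By independence, Var(U) = (4)²Var(L_1) + (1)²Var(L_2)
= (4)²·1.44 + (1)²·144 = 167.04
sd(U) = √167.04 ≈ 12.92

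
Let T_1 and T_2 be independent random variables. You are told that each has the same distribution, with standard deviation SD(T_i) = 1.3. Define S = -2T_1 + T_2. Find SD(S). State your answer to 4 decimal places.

var(T_i) = (1.3)² = 1.69
By independence, var(S) = (-2)²var(T_1) + (1)²var(T_2)
= (-2)²·1.69 + (1)²·1.69 = 8.45
SD(S) = √8.45 ≈ 2.9069

2.9069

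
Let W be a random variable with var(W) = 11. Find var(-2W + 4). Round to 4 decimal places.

44.0000

var(-2W + 4) = (-2)²·var(W) = 4·11 = 44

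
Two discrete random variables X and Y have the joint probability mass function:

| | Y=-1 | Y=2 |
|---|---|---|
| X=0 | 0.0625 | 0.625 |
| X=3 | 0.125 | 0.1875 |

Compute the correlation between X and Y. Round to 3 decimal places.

E[X] = 0.9375,  E[Y] = 1.4375
E[XY] = 0.75
Cov(X,Y) = E[XY] − E[X]E[Y] = 0.75 − (0.9375)(1.4375) = -0.59765625
V(X) = 1.93359375,  V(Y) = 1.37109375
ρ = -0.59765625 / √(1.93359375·1.37109375) ≈ -0.367

-0.367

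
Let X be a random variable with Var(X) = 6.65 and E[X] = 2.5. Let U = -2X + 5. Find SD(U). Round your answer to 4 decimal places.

5.1575

Var(-2X + 5) = (-2)²·6.65 = 26.6
SD(U) = √26.6 ≈ 5.1575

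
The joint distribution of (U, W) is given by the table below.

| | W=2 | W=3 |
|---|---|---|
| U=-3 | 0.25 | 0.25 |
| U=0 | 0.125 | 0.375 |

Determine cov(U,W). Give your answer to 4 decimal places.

E[U] = -1.5,  E[W] = 2.625
E[UW] = -3.75
cov(U,W) = E[UW] − E[U]E[W] = -3.75 − (-1.5)(2.625) = 0.1875

0.1875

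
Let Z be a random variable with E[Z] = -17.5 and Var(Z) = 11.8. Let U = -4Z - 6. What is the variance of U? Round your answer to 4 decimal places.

Var(-4Z - 6) = (-4)²·Var(Z) = 16·11.8 = 188.8

188.8000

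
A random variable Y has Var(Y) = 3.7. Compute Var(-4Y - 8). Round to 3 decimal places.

59.200

Var(-4Y - 8) = (-4)²·Var(Y) = 16·3.7 = 59.2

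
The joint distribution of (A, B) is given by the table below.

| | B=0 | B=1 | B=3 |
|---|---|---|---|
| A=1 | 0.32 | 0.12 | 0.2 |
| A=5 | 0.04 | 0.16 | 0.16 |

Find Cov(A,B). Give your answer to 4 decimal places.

0.6016

E[A] = 2.44,  E[B] = 1.36
E[AB] = 3.92
Cov(A,B) = E[AB] − E[A]E[B] = 3.92 − (2.44)(1.36) = 0.6016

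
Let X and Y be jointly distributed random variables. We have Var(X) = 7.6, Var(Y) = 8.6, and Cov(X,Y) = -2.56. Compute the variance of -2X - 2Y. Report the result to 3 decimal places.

Var(-2X - 2Y) = (-2)²·Var(X) + (-2)²·Var(Y) + 2·(-2)·(-2)·Cov(X,Y)
= 4·7.6 + 4·8.6 + 8·-2.56 = 44.32

44.320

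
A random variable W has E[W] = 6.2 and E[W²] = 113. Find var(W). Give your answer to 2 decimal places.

74.56

var(W) = 113 − (6.2)² = 74.56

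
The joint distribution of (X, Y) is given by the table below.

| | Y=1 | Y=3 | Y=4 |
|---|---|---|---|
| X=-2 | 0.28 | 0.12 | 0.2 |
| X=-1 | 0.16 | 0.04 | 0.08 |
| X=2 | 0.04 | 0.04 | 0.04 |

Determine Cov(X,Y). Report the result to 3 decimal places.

E[X] = -1.24,  E[Y] = 2.36
E[XY] = -2.84
Cov(X,Y) = E[XY] − E[X]E[Y] = -2.84 − (-1.24)(2.36) = 0.0864

0.086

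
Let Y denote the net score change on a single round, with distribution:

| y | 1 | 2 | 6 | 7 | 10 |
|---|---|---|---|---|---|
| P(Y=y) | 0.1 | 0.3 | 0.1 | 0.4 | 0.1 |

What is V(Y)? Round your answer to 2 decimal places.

E[Y] = (1)(0.1) + (2)(0.3) + (6)(0.1) + (7)(0.4) + (10)(0.1) = 5.1
E[Y²] = (1)²(0.1) + (2)²(0.3) + (6)²(0.1) + (7)²(0.4) + (10)²(0.1) = 34.5
V(Y) = E[Y²] − (E[Y])² = 34.5 − (5.1)² = 8.49

8.49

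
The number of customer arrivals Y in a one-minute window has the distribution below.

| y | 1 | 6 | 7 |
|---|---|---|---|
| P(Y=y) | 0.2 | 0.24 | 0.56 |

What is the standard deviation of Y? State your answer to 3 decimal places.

E[Y] = (1)(0.2) + (6)(0.24) + (7)(0.56) = 5.56
E[Y²] = (1)²(0.2) + (6)²(0.24) + (7)²(0.56) = 36.28
V(Y) = E[Y²] − (E[Y])² = 36.28 − (5.56)² = 5.3664
SD(Y) = √5.3664 ≈ 2.317

2.317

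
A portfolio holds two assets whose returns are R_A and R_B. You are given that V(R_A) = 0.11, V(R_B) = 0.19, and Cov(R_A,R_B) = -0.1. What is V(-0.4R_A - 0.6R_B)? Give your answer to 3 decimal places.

0.038

V(-0.4R_A - 0.6R_B) = (-0.4)²·V(R_A) + (-0.6)²·V(R_B) + 2·(-0.4)·(-0.6)·Cov(R_A,R_B)
= 0.16·0.11 + 0.36·0.19 + 0.48·-0.1 = 0.038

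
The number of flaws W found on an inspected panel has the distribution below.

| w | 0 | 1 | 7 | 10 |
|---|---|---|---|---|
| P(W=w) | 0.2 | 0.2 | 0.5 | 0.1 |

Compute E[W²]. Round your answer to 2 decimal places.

34.70

E[W²] = (0)²(0.2) + (1)²(0.2) + (7)²(0.5) + (10)²(0.1) = 34.7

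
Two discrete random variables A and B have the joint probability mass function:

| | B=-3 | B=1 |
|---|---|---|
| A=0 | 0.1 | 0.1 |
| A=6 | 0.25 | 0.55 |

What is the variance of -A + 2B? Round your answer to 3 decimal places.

E[A] = 4.8,  E[B] = -0.4,  E[AB] = -1.2
V(A) = 28.8 − (4.8)² = 5.76;  V(B) = 3.8 − (-0.4)² = 3.64
Cov(A,B) = -1.2 − (4.8)(-0.4) = 0.72
V(-A + 2B) = (-1)²·5.76 + (2)²·3.64 + 2·(-1)·(2)·0.72 = 17.44

17.440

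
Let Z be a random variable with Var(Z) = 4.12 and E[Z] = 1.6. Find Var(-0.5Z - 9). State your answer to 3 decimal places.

Var(-0.5Z - 9) = (-0.5)²·Var(Z) = 0.25·4.12 = 1.03

1.030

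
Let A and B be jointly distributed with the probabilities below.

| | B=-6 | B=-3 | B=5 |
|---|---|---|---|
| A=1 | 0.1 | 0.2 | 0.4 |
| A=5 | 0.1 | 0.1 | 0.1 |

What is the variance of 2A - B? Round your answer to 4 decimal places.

E[A] = 2.2,  E[B] = 0.4,  E[AB] = -1.2
Var(A) = 8.2 − (2.2)² = 3.36;  Var(B) = 22.4 − (0.4)² = 22.24
cov(A,B) = -1.2 − (2.2)(0.4) = -2.08
Var(2A - B) = (2)²·3.36 + (-1)²·22.24 + 2·(2)·(-1)·-2.08 = 44

44.0000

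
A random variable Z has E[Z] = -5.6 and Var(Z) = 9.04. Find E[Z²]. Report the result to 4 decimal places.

E[Z²] = Var(Z) + (E[Z])² = 9.04 + (-5.6)² = 40.4

40.4000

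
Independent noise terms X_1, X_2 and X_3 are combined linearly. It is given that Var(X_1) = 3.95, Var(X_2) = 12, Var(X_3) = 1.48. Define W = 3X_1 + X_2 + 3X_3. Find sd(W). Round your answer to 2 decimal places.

By independence, Var(W) = (3)²Var(X_1) + (1)²Var(X_2) + (3)²Var(X_3)
= (3)²·3.95 + (1)²·12 + (3)²·1.48 = 60.87
sd(W) = √60.87 ≈ 7.80

7.80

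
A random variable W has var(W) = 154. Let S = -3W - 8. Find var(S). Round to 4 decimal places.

var(-3W - 8) = (-3)²·var(W) = 9·154 = 1386

1386.0000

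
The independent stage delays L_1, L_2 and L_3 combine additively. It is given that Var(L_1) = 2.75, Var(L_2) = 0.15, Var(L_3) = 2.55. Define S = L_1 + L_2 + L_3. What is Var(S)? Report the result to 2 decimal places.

5.45

By independence, Var(S) = (1)²Var(L_1) + (1)²Var(L_2) + (1)²Var(L_3)
= (1)²·2.75 + (1)²·0.15 + (1)²·2.55 = 5.45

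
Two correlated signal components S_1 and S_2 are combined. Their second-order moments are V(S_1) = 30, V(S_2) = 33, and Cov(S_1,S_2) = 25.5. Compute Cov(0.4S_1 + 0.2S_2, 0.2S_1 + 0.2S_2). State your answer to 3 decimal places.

Cov(0.4S_1 + 0.2S_2, 0.2S_1 + 0.2S_2) = (0.4)(0.2)V(S_1) + (0.2)(0.2)V(S_2) + [(0.4)(0.2) + (0.2)(0.2)]Cov(S_1,S_2)
= 0.08·30 + 0.04·33 + 0.12·25.5 = 6.78

6.780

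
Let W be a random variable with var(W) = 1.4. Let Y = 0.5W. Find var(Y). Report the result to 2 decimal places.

var(0.5W) = (0.5)²·var(W) = 0.25·1.4 = 0.35

0.35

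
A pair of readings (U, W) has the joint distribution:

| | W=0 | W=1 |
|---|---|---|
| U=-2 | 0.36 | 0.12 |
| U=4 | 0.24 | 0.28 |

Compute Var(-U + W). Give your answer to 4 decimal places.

E[U] = 1.12,  E[W] = 0.4,  E[UW] = 0.88
Var(U) = 10.24 − (1.12)² = 8.9856;  Var(W) = 0.4 − (0.4)² = 0.24
Cov(U,W) = 0.88 − (1.12)(0.4) = 0.432
Var(-U + W) = (-1)²·8.9856 + (1)²·0.24 + 2·(-1)·(1)·0.432 = 8.3616

8.3616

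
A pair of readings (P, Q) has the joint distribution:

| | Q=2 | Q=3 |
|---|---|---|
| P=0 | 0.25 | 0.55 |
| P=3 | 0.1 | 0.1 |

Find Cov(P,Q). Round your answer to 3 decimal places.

-0.090

E[P] = 0.6,  E[Q] = 2.65
E[PQ] = 1.5
Cov(P,Q) = E[PQ] − E[P]E[Q] = 1.5 − (0.6)(2.65) = -0.09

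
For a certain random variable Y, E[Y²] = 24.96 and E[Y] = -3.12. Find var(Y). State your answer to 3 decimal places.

15.226

var(Y) = 24.96 − (-3.12)² = 15.2256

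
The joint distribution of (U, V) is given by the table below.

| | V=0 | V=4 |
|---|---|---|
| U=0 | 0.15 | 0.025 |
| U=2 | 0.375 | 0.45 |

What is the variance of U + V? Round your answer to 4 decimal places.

5.4975

E[U] = 1.65,  E[V] = 1.9,  E[UV] = 3.6
var(U) = 3.3 − (1.65)² = 0.5775;  var(V) = 7.6 − (1.9)² = 3.99
cov(U,V) = 3.6 − (1.65)(1.9) = 0.465
var(U + V) = (1)²·0.5775 + (1)²·3.99 + 2·(1)·(1)·0.465 = 5.4975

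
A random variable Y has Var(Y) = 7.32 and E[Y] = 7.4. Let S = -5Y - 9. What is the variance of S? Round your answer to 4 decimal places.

183.0000

Var(-5Y - 9) = (-5)²·Var(Y) = 25·7.32 = 183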